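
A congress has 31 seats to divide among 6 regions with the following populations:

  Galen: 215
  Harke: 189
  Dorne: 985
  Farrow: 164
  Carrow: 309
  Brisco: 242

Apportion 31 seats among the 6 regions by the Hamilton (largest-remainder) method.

Galen 3, Harke 3, Dorne 14, Farrow 2, Carrow 5, Brisco 4

Total 2104; standard divisor 2104/31 ≈ 67.871.
Standard quotas: Galen 3.168, Harke 2.785, Dorne 14.513, Farrow 2.416, Carrow 4.553, Brisco 3.566.
Lower quotas: Galen 3, Harke 2, Dorne 14, Farrow 2, Carrow 4, Brisco 3 (sum 28, leaving 3 seats).
Remainders in descending order: Harke 0.785, Brisco 0.566, Carrow 0.553, Dorne 0.513, Farrow 0.416, Galen 0.168.
Largest remainders: Harke, Brisco, Carrow receive the extra seats.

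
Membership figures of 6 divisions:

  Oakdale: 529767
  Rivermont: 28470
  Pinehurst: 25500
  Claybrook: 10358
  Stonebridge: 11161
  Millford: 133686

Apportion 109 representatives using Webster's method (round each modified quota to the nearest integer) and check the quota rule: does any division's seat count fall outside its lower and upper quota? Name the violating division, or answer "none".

Standard quotas: Oakdale 78.145, Rivermont 4.200, Pinehurst 3.761, Claybrook 1.528, Stonebridge 1.646, Millford 19.720.
Webster allocation: Oakdale 77, Rivermont 4, Pinehurst 4, Claybrook 2, Stonebridge 2, Millford 20.
Oakdale has quota 78.145 (lower 78, upper 79) but receives 77 — outside the quota interval.

Oakdale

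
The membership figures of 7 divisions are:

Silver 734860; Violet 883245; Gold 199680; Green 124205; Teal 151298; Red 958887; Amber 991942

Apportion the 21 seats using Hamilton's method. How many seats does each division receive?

Silver 4, Violet 4, Gold 1, Green 1, Teal 1, Red 5, Amber 5

The standard divisor is 4044117/21 = 192577.
Standard quotas: Silver 3.8159, Violet 4.5865, Gold 1.0369, Green 0.6450, Teal 0.7856, Red 4.9792, Amber 5.1509.
Lower quotas: Silver 3, Violet 4, Gold 1, Green 0, Teal 0, Red 4, Amber 5 (sum 17, leaving 4 seats).
Remainders in descending order: Red 0.9792, Silver 0.8159, Teal 0.7856, Green 0.6450, Violet 0.5865, Amber 0.1509, Gold 0.0369.
Largest remainders: Red, Silver, Teal, Green receive the extra seats.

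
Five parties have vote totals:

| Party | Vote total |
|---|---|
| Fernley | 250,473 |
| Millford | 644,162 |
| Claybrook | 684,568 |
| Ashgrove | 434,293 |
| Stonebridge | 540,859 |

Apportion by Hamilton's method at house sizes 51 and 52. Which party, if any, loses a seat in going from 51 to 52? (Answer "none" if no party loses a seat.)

none

At 51 seats: Fernley 5, Millford 13, Claybrook 13, Ashgrove 9, Stonebridge 11.
At 52 seats: Fernley 5, Millford 13, Claybrook 14, Ashgrove 9, Stonebridge 11.
No party's allocation decreased.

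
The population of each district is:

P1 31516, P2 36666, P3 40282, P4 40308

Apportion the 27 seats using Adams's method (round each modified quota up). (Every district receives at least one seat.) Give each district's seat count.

Standard divisor 148772/27 ≈ 5510.074; standard quotas: P1 5.720, P2 6.654, P3 7.311, P4 7.315.
Rounding up gives 6, 7, 8, 8 = 29 seats, so the divisor must be adjusted.
With modified divisor 5900: modified quotas P1 5.342, P2 6.215, P3 6.827, P4 6.832.
Rounding up: P1 6, P2 7, P3 7, P4 7 (total 27).

P1=6; P2=7; P3=7; P4=7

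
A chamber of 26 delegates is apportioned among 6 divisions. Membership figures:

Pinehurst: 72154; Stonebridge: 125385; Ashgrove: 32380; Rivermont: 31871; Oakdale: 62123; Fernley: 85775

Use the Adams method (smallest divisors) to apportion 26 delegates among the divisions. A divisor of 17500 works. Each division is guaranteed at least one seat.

With modified divisor 17500: modified quotas Pinehurst 4.123, Stonebridge 7.165, Ashgrove 1.850, Rivermont 1.821, Oakdale 3.550, Fernley 4.901.
Rounding up: Pinehurst 5, Stonebridge 8, Ashgrove 2, Rivermont 2, Oakdale 4, Fernley 5 (total 26).

Pinehurst: 5, Stonebridge: 8, Ashgrove: 2, Rivermont: 2, Oakdale: 4, Fernley: 5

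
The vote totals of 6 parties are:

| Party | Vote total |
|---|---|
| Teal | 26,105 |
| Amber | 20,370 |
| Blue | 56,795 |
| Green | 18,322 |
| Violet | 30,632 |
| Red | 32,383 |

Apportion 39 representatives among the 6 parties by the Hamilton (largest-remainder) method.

Total 184607; standard divisor 184607/39 ≈ 4733.513.
Standard quotas: Teal 5.5149, Amber 4.3034, Blue 11.9985, Green 3.8707, Violet 6.4713, Red 6.8412.
Lower quotas: Teal 5, Amber 4, Blue 11, Green 3, Violet 6, Red 6 (sum 35, leaving 4 seats).
Remainders in descending order: Blue 0.9985, Green 0.8707, Red 0.8412, Teal 0.5149, Violet 0.4713, Amber 0.3034.
The surplus seats go to Blue, Green, Red, Teal.

Teal 6; Amber 4; Blue 12; Green 4; Violet 6; Red 7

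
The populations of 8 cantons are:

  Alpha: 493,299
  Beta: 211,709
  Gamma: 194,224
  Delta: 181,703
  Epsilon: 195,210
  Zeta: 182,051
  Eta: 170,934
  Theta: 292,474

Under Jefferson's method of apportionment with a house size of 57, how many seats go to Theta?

Standard divisor 1921604/57 ≈ 33712.351; standard quotas: Alpha 14.633, Beta 6.280, Gamma 5.761, Delta 5.390, Epsilon 5.790, Zeta 5.400, Eta 5.070, Theta 8.676.
Rounding down gives 14, 6, 5, 5, 5, 5, 5, 8 = 53 seats, so the divisor must be adjusted.
With modified divisor 31600: modified quotas Alpha 15.611, Beta 6.700, Gamma 6.146, Delta 5.750, Epsilon 6.178, Zeta 5.761, Eta 5.409, Theta 9.256.
Rounding down: Alpha 15, Beta 6, Gamma 6, Delta 5, Epsilon 6, Zeta 5, Eta 5, Theta 9 (total 57).
Theta receives 9.

9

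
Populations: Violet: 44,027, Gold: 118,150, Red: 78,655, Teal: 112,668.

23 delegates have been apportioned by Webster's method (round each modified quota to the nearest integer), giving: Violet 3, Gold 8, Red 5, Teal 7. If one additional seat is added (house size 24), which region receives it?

Teal

Priority for the next seat is population ÷ (current seats + 0.5).
Priorities: Violet 12579.143, Gold 13900.000, Red 14300.909, Teal 15022.400.
Highest priority: Teal.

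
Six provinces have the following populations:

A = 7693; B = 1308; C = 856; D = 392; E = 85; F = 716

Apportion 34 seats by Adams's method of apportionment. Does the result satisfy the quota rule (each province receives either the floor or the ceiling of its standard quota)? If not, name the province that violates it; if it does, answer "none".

Standard quotas: A 23.671, B 4.025, C 2.634, D 1.206, E 0.262, F 2.203.
Adams allocation: A 22, B 4, C 3, D 2, E 1, F 2.
A has quota 23.671 (lower 23, upper 24) but receives 22 — outside the quota interval.

A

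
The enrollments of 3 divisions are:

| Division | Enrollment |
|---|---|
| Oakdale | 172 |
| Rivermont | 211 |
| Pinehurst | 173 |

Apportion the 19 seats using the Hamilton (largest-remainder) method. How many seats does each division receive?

Oakdale 6; Rivermont 7; Pinehurst 6

Standard divisor: 556 ÷ 19 ≈ 29.263.
Standard quotas: Oakdale 5.878, Rivermont 7.210, Pinehurst 5.912.
Lower quotas: Oakdale 5, Rivermont 7, Pinehurst 5 (sum 17, leaving 2 seats).
Remainders in descending order: Pinehurst 0.912, Oakdale 0.878, Rivermont 0.210.
Largest remainders: Pinehurst, Oakdale receive the extra seats.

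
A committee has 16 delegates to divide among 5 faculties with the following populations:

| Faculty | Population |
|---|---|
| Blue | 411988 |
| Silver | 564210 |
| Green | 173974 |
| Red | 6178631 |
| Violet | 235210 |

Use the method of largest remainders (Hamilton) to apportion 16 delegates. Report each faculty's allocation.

Blue: 1, Silver: 1, Green: 0, Red: 13, Violet: 1

Total 7564013; standard divisor 7564013/16 ≈ 472750.812.
Standard quotas: Blue 0.8715, Silver 1.1935, Green 0.3680, Red 13.0695, Violet 0.4975.
Lower quotas: Blue 0, Silver 1, Green 0, Red 13, Violet 0 (sum 14, leaving 2 seats).
Remainders in descending order: Blue 0.8715, Violet 0.4975, Green 0.3680, Silver 0.1935, Red 0.0695.
Largest remainders: Blue, Violet receive the extra seats.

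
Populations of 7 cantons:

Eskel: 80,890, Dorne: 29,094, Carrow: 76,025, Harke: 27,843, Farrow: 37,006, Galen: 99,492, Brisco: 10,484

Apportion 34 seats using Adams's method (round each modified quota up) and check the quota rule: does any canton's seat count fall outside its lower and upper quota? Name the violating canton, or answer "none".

Standard quotas: Eskel 7.622, Dorne 2.741, Carrow 7.164, Harke 2.624, Farrow 3.487, Galen 9.375, Brisco 0.988.
Adams allocation: Eskel 7, Dorne 3, Carrow 7, Harke 3, Farrow 4, Galen 9, Brisco 1.
Every allocation lies between the lower and upper quota.

none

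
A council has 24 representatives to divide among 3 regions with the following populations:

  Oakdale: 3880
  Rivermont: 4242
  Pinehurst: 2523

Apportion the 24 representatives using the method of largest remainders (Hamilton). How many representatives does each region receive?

The standard divisor is 10645/24 ≈ 443.542.
Standard quotas: Oakdale 8.748, Rivermont 9.564, Pinehurst 5.688.
Lower quotas: Oakdale 8, Rivermont 9, Pinehurst 5 (sum 22, leaving 2 seats).
Remainders in descending order: Oakdale 0.748, Pinehurst 0.688, Rivermont 0.564.
Largest remainders: Oakdale, Pinehurst receive the extra seats.

Oakdale 9, Rivermont 9, Pinehurst 6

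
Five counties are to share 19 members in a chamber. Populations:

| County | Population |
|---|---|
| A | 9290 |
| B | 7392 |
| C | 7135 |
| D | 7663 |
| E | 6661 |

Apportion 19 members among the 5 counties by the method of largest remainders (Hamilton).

Standard divisor: 38141 ÷ 19 ≈ 2007.421.
Standard quotas: A 4.6278, B 3.6823, C 3.5543, D 3.8173, E 3.3182.
Lower quotas: A 4, B 3, C 3, D 3, E 3 (sum 16, leaving 3 seats).
Remainders in descending order: D 0.8173, B 0.6823, A 0.6278, C 0.5543, E 0.3182.
The surplus seats go to D, B, A.

A 5, B 4, C 3, D 4, E 3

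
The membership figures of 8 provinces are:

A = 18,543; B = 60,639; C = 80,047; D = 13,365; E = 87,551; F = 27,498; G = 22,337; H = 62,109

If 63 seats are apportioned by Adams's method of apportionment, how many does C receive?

13

Standard divisor 372089/63 ≈ 5906.175; standard quotas: A 3.140, B 10.267, C 13.553, D 2.263, E 14.824, F 4.656, G 3.782, H 10.516.
Rounding up gives 4, 11, 14, 3, 15, 5, 4, 11 = 67 seats, so the divisor must be adjusted.
With modified divisor 6230: modified quotas A 2.976, B 9.733, C 12.849, D 2.145, E 14.053, F 4.414, G 3.585, H 9.969.
Rounding up: A 3, B 10, C 13, D 3, E 15, F 5, G 4, H 10 (total 63).
C receives 13.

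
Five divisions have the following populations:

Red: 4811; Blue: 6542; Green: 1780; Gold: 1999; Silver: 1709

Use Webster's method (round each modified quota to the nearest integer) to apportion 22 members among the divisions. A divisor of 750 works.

With modified divisor 750: modified quotas Red 6.415, Blue 8.723, Green 2.373, Gold 2.665, Silver 2.279.
Rounding to the nearest integer: Red 6, Blue 9, Green 2, Gold 3, Silver 2 (total 22).

Red: 6; Blue: 9; Green: 2; Gold: 3; Silver: 2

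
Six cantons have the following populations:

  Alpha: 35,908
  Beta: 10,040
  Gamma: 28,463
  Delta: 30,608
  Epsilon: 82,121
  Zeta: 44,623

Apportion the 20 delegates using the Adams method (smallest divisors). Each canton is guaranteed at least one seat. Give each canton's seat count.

Standard divisor 231763/20 ≈ 11588.15; standard quotas: Alpha 3.099, Beta 0.866, Gamma 2.456, Delta 2.641, Epsilon 7.087, Zeta 3.851.
Rounding up gives 4, 1, 3, 3, 8, 4 = 23 seats, so the divisor must be adjusted.
With modified divisor 14000: modified quotas Alpha 2.565, Beta 0.717, Gamma 2.033, Delta 2.186, Epsilon 5.866, Zeta 3.187.
Rounding up: Alpha 3, Beta 1, Gamma 3, Delta 3, Epsilon 6, Zeta 4 (total 20).

Alpha 3, Beta 1, Gamma 3, Delta 3, Epsilon 6, Zeta 4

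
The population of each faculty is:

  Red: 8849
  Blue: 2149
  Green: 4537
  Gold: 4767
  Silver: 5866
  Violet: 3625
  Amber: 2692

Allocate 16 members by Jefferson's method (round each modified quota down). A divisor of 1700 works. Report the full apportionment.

With modified divisor 1700: modified quotas Red 5.205, Blue 1.264, Green 2.669, Gold 2.804, Silver 3.451, Violet 2.132, Amber 1.584.
Rounding down: Red 5, Blue 1, Green 2, Gold 2, Silver 3, Violet 2, Amber 1 (total 16).

Red: 5, Blue: 1, Green: 2, Gold: 2, Silver: 3, Violet: 2, Amber: 1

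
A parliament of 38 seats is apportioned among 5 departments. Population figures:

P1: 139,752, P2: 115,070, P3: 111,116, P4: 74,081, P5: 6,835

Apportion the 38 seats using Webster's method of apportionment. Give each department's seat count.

P1=12, P2=10, P3=9, P4=6, P5=1

Standard divisor 446854/38 ≈ 11759.316; standard quotas: P1 11.884, P2 9.785, P3 9.449, P4 6.300, P5 0.581.
Rounding to the nearest integer gives P1 12, P2 10, P3 9, P4 6, P5 1 — total 38, matching the house size, so no adjustment is needed.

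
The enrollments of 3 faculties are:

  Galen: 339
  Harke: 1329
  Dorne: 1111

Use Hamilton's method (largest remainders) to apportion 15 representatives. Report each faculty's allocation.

Total 2779; standard divisor 2779/15 ≈ 185.267.
Standard quotas: Galen 1.830, Harke 7.173, Dorne 5.997.
Lower quotas: Galen 1, Harke 7, Dorne 5 (sum 13, leaving 2 seats).
Remainders in descending order: Dorne 0.997, Galen 0.830, Harke 0.173.
Largest remainders: Dorne, Galen receive the extra seats.

Galen=2, Harke=7, Dorne=6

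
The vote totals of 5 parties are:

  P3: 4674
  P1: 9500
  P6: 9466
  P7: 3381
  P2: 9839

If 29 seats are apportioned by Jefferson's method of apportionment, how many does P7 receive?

2

Standard divisor 36860/29 ≈ 1271.034; standard quotas: P3 3.677, P1 7.474, P6 7.447, P7 2.660, P2 7.741.
Rounding down gives 3, 7, 7, 2, 7 = 26 seats, so the divisor must be adjusted.
With modified divisor 1180: modified quotas P3 3.961, P1 8.051, P6 8.022, P7 2.865, P2 8.338.
Rounding down: P3 3, P1 8, P6 8, P7 2, P2 8 (total 29).
P7 receives 2.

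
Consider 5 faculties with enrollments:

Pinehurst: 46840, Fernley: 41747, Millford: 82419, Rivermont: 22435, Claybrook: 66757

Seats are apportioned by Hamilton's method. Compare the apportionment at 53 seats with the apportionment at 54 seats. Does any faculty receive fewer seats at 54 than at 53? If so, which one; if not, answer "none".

At 53 seats: Pinehurst 9, Fernley 8, Millford 17, Rivermont 5, Claybrook 14.
At 54 seats: Pinehurst 10, Fernley 9, Millford 17, Rivermont 4, Claybrook 14.
Rivermont drops from 5 to 4.

Rivermont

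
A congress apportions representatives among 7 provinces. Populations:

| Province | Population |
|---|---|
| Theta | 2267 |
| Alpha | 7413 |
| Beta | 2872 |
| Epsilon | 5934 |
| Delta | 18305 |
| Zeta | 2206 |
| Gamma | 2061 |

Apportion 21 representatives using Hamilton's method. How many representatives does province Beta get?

2

Standard divisor: 41058 ÷ 21 ≈ 1955.143.
Standard quotas: Theta 1.1595, Alpha 3.7915, Beta 1.4689, Epsilon 3.0351, Delta 9.3625, Zeta 1.1283, Gamma 1.0541.
Lower quotas: Theta 1, Alpha 3, Beta 1, Epsilon 3, Delta 9, Zeta 1, Gamma 1 (sum 19, leaving 2 seats).
Remainders in descending order: Alpha 0.7915, Beta 0.4689, Delta 0.3625, Theta 0.1595, Zeta 0.1283, Gamma 0.0541, Epsilon 0.0351.
Largest remainders: Alpha, Beta receive the extra seats.
Beta receives 2.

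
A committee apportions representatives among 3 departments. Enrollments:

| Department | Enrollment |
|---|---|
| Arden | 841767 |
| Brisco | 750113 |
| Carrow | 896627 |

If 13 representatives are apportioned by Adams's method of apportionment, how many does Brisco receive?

Standard divisor 2488507/13 ≈ 191423.615; standard quotas: Arden 4.397, Brisco 3.919, Carrow 4.684.
Rounding up gives 5, 4, 5 = 14 seats, so the divisor must be adjusted.
With modified divisor 217300: modified quotas Arden 3.874, Brisco 3.452, Carrow 4.126.
Rounding up: Arden 4, Brisco 4, Carrow 5 (total 13).
Brisco receives 4.

4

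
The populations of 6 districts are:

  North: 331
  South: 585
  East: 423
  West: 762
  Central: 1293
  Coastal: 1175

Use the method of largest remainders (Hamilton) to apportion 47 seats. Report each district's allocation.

North 4, South 6, East 4, West 8, Central 13, Coastal 12

Standard divisor: 4569 ÷ 47 ≈ 97.213.
Standard quotas: North 3.405, South 6.018, East 4.351, West 7.838, Central 13.301, Coastal 12.087.
Lower quotas: North 3, South 6, East 4, West 7, Central 13, Coastal 12 (sum 45, leaving 2 seats).
Remainders in descending order: West 0.838, North 0.405, East 0.351, Central 0.301, Coastal 0.087, South 0.018.
Largest remainders: West, North receive the extra seats.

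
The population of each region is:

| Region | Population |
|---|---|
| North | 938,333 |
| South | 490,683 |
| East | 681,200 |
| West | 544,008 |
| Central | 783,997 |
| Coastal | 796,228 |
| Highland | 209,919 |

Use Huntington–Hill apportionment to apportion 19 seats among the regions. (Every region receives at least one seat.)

North: 4; South: 2; East: 3; West: 2; Central: 3; Coastal: 4; Highland: 1

With divisor 228086: modified quotas North 4.114, South 2.151, East 2.987, West 2.385, Central 3.437, Coastal 3.491, Highland 0.920.
Geometric-mean thresholds: North √(4·5)=4.472, South √(2·3)=2.449, East √(2·3)=2.449, West √(2·3)=2.449, Central √(3·4)=3.464, Coastal √(3·4)=3.464, Highland (min 1).
Each quota rounded against its threshold gives North 4, South 2, East 3, West 2, Central 3, Coastal 4, Highland 1 (total 19).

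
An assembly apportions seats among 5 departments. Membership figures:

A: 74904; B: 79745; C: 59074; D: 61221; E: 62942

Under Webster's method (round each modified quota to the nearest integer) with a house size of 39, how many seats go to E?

7

Standard divisor 337886/39 ≈ 8663.744; standard quotas: A 8.646, B 9.204, C 6.819, D 7.066, E 7.265.
Rounding to the nearest integer gives A 9, B 9, C 7, D 7, E 7 — total 39, matching the house size, so no adjustment is needed.
E receives 7.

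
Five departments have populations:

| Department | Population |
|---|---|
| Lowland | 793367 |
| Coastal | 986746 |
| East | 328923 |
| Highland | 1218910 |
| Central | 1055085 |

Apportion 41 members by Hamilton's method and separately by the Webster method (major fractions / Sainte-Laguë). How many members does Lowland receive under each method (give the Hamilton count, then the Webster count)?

8 and 7

Hamilton: Lowland 8, Coastal 9, East 3, Highland 11, Central 10.
Webster: Lowland 7, Coastal 9, East 3, Highland 12, Central 10.
Lowland gets 8 under Hamilton and 7 under Webster.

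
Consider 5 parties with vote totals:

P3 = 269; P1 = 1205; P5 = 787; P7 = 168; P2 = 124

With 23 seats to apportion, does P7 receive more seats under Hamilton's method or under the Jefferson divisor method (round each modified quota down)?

Hamilton: P3 2, P1 11, P5 7, P7 2, P2 1.
Jefferson: P3 2, P1 12, P5 7, P7 1, P2 1.
P7 gets 2 under Hamilton and 1 under Jefferson.

Hamilton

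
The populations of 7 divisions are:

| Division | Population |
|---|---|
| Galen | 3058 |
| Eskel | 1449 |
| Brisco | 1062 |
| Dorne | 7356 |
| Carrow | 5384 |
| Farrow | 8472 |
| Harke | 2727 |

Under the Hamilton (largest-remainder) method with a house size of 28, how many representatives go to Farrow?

The standard divisor is 29508/28 ≈ 1053.857.
Standard quotas: Galen 2.9017, Eskel 1.3749, Brisco 1.0077, Dorne 6.9801, Carrow 5.1089, Farrow 8.0390, Harke 2.5876.
Lower quotas: Galen 2, Eskel 1, Brisco 1, Dorne 6, Carrow 5, Farrow 8, Harke 2 (sum 25, leaving 3 seats).
Remainders in descending order: Dorne 0.9801, Galen 0.9017, Harke 0.5876, Eskel 0.3749, Carrow 0.1089, Farrow 0.0390, Brisco 0.0077.
The surplus seats go to Dorne, Galen, Harke.
Farrow receives 8.

8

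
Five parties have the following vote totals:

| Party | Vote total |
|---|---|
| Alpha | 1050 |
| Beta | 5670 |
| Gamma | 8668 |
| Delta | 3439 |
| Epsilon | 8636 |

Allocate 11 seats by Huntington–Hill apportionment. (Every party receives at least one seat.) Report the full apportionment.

With divisor 2498: modified quotas Alpha 0.420, Beta 2.270, Gamma 3.470, Delta 1.377, Epsilon 3.457.
Geometric-mean thresholds: Alpha (min 1), Beta √(2·3)=2.449, Gamma √(3·4)=3.464, Delta √(1·2)=1.414, Epsilon √(3·4)=3.464.
Each quota rounded against its threshold gives Alpha 1, Beta 2, Gamma 4, Delta 1, Epsilon 3 (total 11).

Alpha: 1, Beta: 2, Gamma: 4, Delta: 1, Epsilon: 3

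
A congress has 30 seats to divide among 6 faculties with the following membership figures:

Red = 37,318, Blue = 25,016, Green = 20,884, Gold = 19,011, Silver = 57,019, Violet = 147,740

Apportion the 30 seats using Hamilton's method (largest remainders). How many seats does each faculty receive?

Red 4, Blue 2, Green 2, Gold 2, Silver 6, Violet 14

The standard divisor is 306988/30 ≈ 10232.933.
Standard quotas: Red 3.6469, Blue 2.4447, Green 2.0409, Gold 1.8578, Silver 5.5721, Violet 14.4377.
Lower quotas: Red 3, Blue 2, Green 2, Gold 1, Silver 5, Violet 14 (sum 27, leaving 3 seats).
Remainders in descending order: Gold 0.8578, Red 0.6469, Silver 0.5721, Blue 0.4447, Violet 0.4377, Green 0.0409.
Largest remainders: Gold, Red, Silver receive the extra seats.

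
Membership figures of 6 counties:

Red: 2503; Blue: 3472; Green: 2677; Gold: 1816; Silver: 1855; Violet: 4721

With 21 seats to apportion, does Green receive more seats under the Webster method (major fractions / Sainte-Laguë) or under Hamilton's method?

Webster: Red 3, Blue 5, Green 3, Gold 2, Silver 2, Violet 6.
Hamilton: Red 3, Blue 4, Green 4, Gold 2, Silver 2, Violet 6.
Green gets 3 under Webster and 4 under Hamilton.

Hamilton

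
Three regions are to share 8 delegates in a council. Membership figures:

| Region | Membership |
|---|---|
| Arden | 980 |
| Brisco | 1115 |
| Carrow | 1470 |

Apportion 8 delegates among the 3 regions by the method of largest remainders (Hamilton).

Arden=2, Brisco=3, Carrow=3

The standard divisor is 3565/8 ≈ 445.625.
Standard quotas: Arden 2.199, Brisco 2.502, Carrow 3.299.
Lower quotas: Arden 2, Brisco 2, Carrow 3 (sum 7, leaving 1 seat).
Remainders in descending order: Brisco 0.502, Carrow 0.299, Arden 0.199.
The surplus seat goes to Brisco.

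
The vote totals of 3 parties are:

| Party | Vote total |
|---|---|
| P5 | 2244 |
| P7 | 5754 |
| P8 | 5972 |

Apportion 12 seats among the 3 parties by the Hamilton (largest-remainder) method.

Standard divisor: 13970 ÷ 12 ≈ 1164.167.
Standard quotas: P5 1.9276, P7 4.9426, P8 5.1298.
Lower quotas: P5 1, P7 4, P8 5 (sum 10, leaving 2 seats).
Remainders in descending order: P7 0.9426, P5 0.9276, P8 0.1298.
Largest remainders: P7, P5 receive the extra seats.

P5=2, P7=5, P8=5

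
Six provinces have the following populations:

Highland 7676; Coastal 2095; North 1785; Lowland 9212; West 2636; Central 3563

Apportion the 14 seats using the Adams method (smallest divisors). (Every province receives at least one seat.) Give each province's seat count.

Standard divisor 26967/14 ≈ 1926.214; standard quotas: Highland 3.985, Coastal 1.088, North 0.927, Lowland 4.782, West 1.368, Central 1.850.
Rounding up gives 4, 2, 1, 5, 2, 2 = 16 seats, so the divisor must be adjusted.
With modified divisor 2400: modified quotas Highland 3.198, Coastal 0.873, North 0.744, Lowland 3.838, West 1.098, Central 1.485.
Rounding up: Highland 4, Coastal 1, North 1, Lowland 4, West 2, Central 2 (total 14).

Highland 4, Coastal 1, North 1, Lowland 4, West 2, Central 2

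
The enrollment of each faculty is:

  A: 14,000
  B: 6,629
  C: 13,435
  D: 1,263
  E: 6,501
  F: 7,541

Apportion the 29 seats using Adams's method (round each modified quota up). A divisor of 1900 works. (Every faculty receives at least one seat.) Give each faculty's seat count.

A: 8, B: 4, C: 8, D: 1, E: 4, F: 4

With modified divisor 1900: modified quotas A 7.368, B 3.489, C 7.071, D 0.665, E 3.422, F 3.969.
Rounding up: A 8, B 4, C 8, D 1, E 4, F 4 (total 29).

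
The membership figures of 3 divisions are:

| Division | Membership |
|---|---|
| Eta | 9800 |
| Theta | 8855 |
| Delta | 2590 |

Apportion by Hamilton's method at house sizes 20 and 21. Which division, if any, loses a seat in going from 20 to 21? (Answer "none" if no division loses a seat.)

At 20 seats: Eta 9, Theta 8, Delta 3.
At 21 seats: Eta 10, Theta 9, Delta 2.
Delta drops from 3 to 2.

Delta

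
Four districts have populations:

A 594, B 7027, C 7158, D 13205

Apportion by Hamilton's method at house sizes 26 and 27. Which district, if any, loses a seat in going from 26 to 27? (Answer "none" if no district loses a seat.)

A

At 26 seats: A 1, B 6, C 7, D 12.
At 27 seats: A 0, B 7, C 7, D 13.
A drops from 1 to 0.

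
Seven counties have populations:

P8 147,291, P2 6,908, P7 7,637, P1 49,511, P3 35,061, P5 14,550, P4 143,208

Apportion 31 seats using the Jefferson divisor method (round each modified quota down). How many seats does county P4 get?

12

Standard divisor 404166/31 ≈ 13037.613; standard quotas: P8 11.297, P2 0.530, P7 0.586, P1 3.798, P3 2.689, P5 1.116, P4 10.984.
Rounding down gives 11, 0, 0, 3, 2, 1, 10 = 27 seats, so the divisor must be adjusted.
With modified divisor 11800: modified quotas P8 12.482, P2 0.585, P7 0.647, P1 4.196, P3 2.971, P5 1.233, P4 12.136.
Rounding down: P8 12, P2 0, P7 0, P1 4, P3 2, P5 1, P4 12 (total 31).
P4 receives 12.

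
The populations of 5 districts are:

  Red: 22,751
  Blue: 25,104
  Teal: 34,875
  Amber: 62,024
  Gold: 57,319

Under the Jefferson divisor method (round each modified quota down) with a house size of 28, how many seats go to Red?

Standard divisor 202073/28 ≈ 7216.893; standard quotas: Red 3.152, Blue 3.479, Teal 4.832, Amber 8.594, Gold 7.942.
Rounding down gives 3, 3, 4, 8, 7 = 25 seats, so the divisor must be adjusted.
With modified divisor 6600: modified quotas Red 3.447, Blue 3.804, Teal 5.284, Amber 9.398, Gold 8.685.
Rounding down: Red 3, Blue 3, Teal 5, Amber 9, Gold 8 (total 28).
Red receives 3.

3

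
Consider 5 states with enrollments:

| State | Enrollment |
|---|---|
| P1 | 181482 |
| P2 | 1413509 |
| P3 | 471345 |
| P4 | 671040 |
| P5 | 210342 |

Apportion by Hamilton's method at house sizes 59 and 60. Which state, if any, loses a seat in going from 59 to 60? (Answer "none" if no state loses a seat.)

P3

At 59 seats: P1 4, P2 28, P3 10, P4 13, P5 4.
At 60 seats: P1 4, P2 29, P3 9, P4 14, P5 4.
P3 drops from 10 to 9.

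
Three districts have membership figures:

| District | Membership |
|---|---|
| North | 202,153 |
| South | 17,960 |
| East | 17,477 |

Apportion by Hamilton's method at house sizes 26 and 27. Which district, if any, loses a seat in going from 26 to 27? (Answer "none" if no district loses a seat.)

At 26 seats: North 22, South 2, East 2.
At 27 seats: North 23, South 2, East 2.
No district's allocation decreased.

none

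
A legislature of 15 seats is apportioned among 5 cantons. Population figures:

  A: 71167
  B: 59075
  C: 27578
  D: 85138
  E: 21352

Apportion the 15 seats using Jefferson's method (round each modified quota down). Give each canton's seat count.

Standard divisor 264310/15 ≈ 17620.667; standard quotas: A 4.039, B 3.353, C 1.565, D 4.832, E 1.212.
Rounding down gives 4, 3, 1, 4, 1 = 13 seats, so the divisor must be adjusted.
With modified divisor 14500: modified quotas A 4.908, B 4.074, C 1.902, D 5.872, E 1.473.
Rounding down: A 4, B 4, C 1, D 5, E 1 (total 15).

A=4, B=4, C=1, D=5, E=1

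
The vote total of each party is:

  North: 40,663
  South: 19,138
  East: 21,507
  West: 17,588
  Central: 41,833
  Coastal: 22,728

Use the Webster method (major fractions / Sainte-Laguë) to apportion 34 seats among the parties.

North: 8, South: 4, East: 4, West: 4, Central: 9, Coastal: 5

Standard divisor 163457/34 ≈ 4807.559; standard quotas: North 8.458, South 3.981, East 4.474, West 3.658, Central 8.702, Coastal 4.728.
Rounding to the nearest integer gives North 8, South 4, East 4, West 4, Central 9, Coastal 5 — total 34, matching the house size, so no adjustment is needed.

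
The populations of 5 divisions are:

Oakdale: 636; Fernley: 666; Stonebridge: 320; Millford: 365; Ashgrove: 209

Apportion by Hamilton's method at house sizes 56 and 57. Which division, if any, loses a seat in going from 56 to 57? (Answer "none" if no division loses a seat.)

Ashgrove

At 56 seats: Oakdale 16, Fernley 17, Stonebridge 8, Millford 9, Ashgrove 6.
At 57 seats: Oakdale 17, Fernley 17, Stonebridge 8, Millford 10, Ashgrove 5.
Ashgrove drops from 6 to 5.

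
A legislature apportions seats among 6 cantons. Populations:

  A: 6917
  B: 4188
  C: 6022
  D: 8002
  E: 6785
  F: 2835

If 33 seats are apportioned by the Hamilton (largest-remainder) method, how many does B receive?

The standard divisor is 34749/33 = 1053.
Standard quotas: A 6.5689, B 3.9772, C 5.7189, D 7.5992, E 6.4435, F 2.6923.
Lower quotas: A 6, B 3, C 5, D 7, E 6, F 2 (sum 29, leaving 4 seats).
Remainders in descending order: B 0.9772, C 0.7189, F 0.6923, D 0.5992, A 0.5689, E 0.4435.
Largest remainders: B, C, F, D receive the extra seats.
B receives 4.

4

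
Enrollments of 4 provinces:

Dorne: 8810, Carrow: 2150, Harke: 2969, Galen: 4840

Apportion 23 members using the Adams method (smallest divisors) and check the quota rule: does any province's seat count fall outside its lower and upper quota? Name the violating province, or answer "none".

Standard quotas: Dorne 10.796, Carrow 2.635, Harke 3.638, Galen 5.931.
Adams allocation: Dorne 10, Carrow 3, Harke 4, Galen 6.
Every allocation lies between the lower and upper quota.

none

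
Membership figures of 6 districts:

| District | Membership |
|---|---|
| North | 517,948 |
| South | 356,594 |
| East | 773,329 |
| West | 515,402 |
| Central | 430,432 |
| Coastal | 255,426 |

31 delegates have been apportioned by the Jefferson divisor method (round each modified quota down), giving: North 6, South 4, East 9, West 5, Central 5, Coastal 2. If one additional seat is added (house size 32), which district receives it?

Priority for the next seat is population ÷ (current seats + 1).
Priorities: North 73992.571, South 71318.800, East 77332.900, West 85900.333, Central 71738.667, Coastal 85142.000.
Highest priority: West.

West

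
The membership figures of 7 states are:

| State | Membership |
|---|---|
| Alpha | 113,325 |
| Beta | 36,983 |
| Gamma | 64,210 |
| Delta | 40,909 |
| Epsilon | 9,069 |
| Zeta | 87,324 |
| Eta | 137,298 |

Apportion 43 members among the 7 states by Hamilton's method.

Alpha: 10, Beta: 3, Gamma: 6, Delta: 3, Epsilon: 1, Zeta: 8, Eta: 12

Total 489118; standard divisor 489118/43 ≈ 11374.837.
Standard quotas: Alpha 9.9628, Beta 3.2513, Gamma 5.6449, Delta 3.5964, Epsilon 0.7973, Zeta 7.6769, Eta 12.0703.
Lower quotas: Alpha 9, Beta 3, Gamma 5, Delta 3, Epsilon 0, Zeta 7, Eta 12 (sum 39, leaving 4 seats).
Remainders in descending order: Alpha 0.9628, Epsilon 0.7973, Zeta 0.6769, Gamma 0.6449, Delta 0.5964, Beta 0.2513, Eta 0.0703.
The surplus seats go to Alpha, Epsilon, Zeta, Gamma.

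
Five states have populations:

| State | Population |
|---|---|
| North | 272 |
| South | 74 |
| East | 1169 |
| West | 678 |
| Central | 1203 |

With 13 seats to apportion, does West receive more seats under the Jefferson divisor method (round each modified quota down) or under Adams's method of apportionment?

Adams

Jefferson: North 1, South 0, East 5, West 2, Central 5.
Adams: North 1, South 1, East 4, West 3, Central 4.
West gets 2 under Jefferson and 3 under Adams.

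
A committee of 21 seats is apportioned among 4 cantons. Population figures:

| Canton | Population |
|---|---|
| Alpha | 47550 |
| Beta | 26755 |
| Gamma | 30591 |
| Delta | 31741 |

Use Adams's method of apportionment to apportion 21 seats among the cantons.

Standard divisor 136637/21 ≈ 6506.524; standard quotas: Alpha 7.308, Beta 4.112, Gamma 4.702, Delta 4.878.
Rounding up gives 8, 5, 5, 5 = 23 seats, so the divisor must be adjusted.
With modified divisor 7200: modified quotas Alpha 6.604, Beta 3.716, Gamma 4.249, Delta 4.408.
Rounding up: Alpha 7, Beta 4, Gamma 5, Delta 5 (total 21).

Alpha: 7, Beta: 4, Gamma: 5, Delta: 5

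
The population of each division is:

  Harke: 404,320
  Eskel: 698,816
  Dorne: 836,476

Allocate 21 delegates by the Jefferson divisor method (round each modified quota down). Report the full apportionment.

Standard divisor 1939612/21 ≈ 92362.476; standard quotas: Harke 4.378, Eskel 7.566, Dorne 9.056.
Rounding down gives 4, 7, 9 = 20 seats, so the divisor must be adjusted.
With modified divisor 85500: modified quotas Harke 4.729, Eskel 8.173, Dorne 9.783.
Rounding down: Harke 4, Eskel 8, Dorne 9 (total 21).

Harke=4; Eskel=8; Dorne=9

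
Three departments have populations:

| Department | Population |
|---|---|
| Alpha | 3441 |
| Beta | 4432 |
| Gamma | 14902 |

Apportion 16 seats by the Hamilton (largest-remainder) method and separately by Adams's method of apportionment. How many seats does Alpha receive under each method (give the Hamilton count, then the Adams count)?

Hamilton: Alpha 2, Beta 3, Gamma 11.
Adams: Alpha 3, Beta 3, Gamma 10.
Alpha gets 2 under Hamilton and 3 under Adams.

2 and 3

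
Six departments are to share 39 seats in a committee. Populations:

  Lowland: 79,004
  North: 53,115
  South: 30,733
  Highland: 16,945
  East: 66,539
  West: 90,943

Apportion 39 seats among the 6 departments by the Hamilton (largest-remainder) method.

Lowland: 9, North: 6, South: 4, Highland: 2, East: 8, West: 10

Total 337279; standard divisor 337279/39 ≈ 8648.179.
Standard quotas: Lowland 9.1353, North 6.1418, South 3.5537, Highland 1.9594, East 7.6940, West 10.5159.
Lower quotas: Lowland 9, North 6, South 3, Highland 1, East 7, West 10 (sum 36, leaving 3 seats).
Remainders in descending order: Highland 0.9594, East 0.6940, South 0.5537, West 0.5159, North 0.1418, Lowland 0.1353.
The surplus seats go to Highland, East, South.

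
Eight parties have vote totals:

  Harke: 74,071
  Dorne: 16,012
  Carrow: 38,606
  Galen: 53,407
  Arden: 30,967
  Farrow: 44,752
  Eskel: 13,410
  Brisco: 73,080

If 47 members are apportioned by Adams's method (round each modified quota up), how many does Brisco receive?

10

Standard divisor 344305/47 ≈ 7325.638; standard quotas: Harke 10.111, Dorne 2.186, Carrow 5.270, Galen 7.290, Arden 4.227, Farrow 6.109, Eskel 1.831, Brisco 9.976.
Rounding up gives 11, 3, 6, 8, 5, 7, 2, 10 = 52 seats, so the divisor must be adjusted.
With modified divisor 7900: modified quotas Harke 9.376, Dorne 2.027, Carrow 4.887, Galen 6.760, Arden 3.920, Farrow 5.665, Eskel 1.697, Brisco 9.251.
Rounding up: Harke 10, Dorne 3, Carrow 5, Galen 7, Arden 4, Farrow 6, Eskel 2, Brisco 10 (total 47).
Brisco receives 10.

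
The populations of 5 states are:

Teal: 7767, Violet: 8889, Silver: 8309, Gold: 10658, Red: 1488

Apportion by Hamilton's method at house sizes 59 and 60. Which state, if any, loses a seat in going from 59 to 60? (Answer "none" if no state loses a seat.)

Red

At 59 seats: Teal 12, Violet 14, Silver 13, Gold 17, Red 3.
At 60 seats: Teal 13, Violet 14, Silver 14, Gold 17, Red 2.
Red drops from 3 to 2.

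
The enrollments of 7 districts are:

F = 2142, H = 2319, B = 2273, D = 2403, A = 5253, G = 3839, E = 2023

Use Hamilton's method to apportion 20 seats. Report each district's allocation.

F 2; H 2; B 2; D 3; A 5; G 4; E 2

Total 20252; standard divisor 20252/20 ≈ 1012.6.
Standard quotas: F 2.1153, H 2.2901, B 2.2447, D 2.3731, A 5.1876, G 3.7912, E 1.9978.
Lower quotas: F 2, H 2, B 2, D 2, A 5, G 3, E 1 (sum 17, leaving 3 seats).
Remainders in descending order: E 0.9978, G 0.7912, D 0.3731, H 0.2901, B 0.2447, A 0.1876, F 0.1153.
Largest remainders: E, G, D receive the extra seats.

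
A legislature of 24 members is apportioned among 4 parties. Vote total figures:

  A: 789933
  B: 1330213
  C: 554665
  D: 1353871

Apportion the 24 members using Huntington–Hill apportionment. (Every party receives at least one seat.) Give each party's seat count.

A 5; B 8; C 3; D 8

With divisor 168376: modified quotas A 4.691, B 7.900, C 3.294, D 8.041.
Geometric-mean thresholds: A √(4·5)=4.472, B √(7·8)=7.483, C √(3·4)=3.464, D √(8·9)=8.485.
Each quota rounded against its threshold gives A 5, B 8, C 3, D 8 (total 24).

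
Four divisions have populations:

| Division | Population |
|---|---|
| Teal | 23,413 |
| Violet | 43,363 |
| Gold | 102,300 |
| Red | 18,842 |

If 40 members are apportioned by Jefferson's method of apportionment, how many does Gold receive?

Standard divisor 187918/40 ≈ 4697.95; standard quotas: Teal 4.984, Violet 9.230, Gold 21.775, Red 4.011.
Rounding down gives 4, 9, 21, 4 = 38 seats, so the divisor must be adjusted.
With modified divisor 4500: modified quotas Teal 5.203, Violet 9.636, Gold 22.733, Red 4.187.
Rounding down: Teal 5, Violet 9, Gold 22, Red 4 (total 40).
Gold receives 22.

22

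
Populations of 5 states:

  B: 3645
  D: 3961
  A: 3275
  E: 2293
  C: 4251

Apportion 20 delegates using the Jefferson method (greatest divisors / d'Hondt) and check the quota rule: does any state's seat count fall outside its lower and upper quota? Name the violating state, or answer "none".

none

Standard quotas: B 4.184, D 4.546, A 3.759, E 2.632, C 4.879.
Jefferson allocation: B 4, D 5, A 4, E 2, C 5.
Every allocation lies between the lower and upper quota.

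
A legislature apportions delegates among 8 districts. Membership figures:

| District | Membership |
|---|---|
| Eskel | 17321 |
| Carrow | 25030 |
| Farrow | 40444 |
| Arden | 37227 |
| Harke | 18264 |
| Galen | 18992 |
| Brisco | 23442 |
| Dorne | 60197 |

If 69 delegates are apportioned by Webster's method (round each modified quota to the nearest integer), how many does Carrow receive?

Standard divisor 240917/69 ≈ 3491.551; standard quotas: Eskel 4.961, Carrow 7.169, Farrow 11.583, Arden 10.662, Harke 5.231, Galen 5.439, Brisco 6.714, Dorne 17.241.
Rounding to the nearest integer gives Eskel 5, Carrow 7, Farrow 12, Arden 11, Harke 5, Galen 5, Brisco 7, Dorne 17 — total 69, matching the house size, so no adjustment is needed.
Carrow receives 7.

7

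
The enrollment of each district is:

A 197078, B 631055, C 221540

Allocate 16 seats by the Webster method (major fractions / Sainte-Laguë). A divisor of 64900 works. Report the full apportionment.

A 3, B 10, C 3

With modified divisor 64900: modified quotas A 3.037, B 9.723, C 3.414.
Rounding to the nearest integer: A 3, B 10, C 3 (total 16).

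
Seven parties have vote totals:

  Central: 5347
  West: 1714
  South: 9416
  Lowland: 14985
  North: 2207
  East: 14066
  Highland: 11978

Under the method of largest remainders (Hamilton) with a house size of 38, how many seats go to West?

1

Standard divisor: 59713 ÷ 38 ≈ 1571.395.
Standard quotas: Central 3.4027, West 1.0908, South 5.9921, Lowland 9.5361, North 1.4045, East 8.9513, Highland 7.6225.
Lower quotas: Central 3, West 1, South 5, Lowland 9, North 1, East 8, Highland 7 (sum 34, leaving 4 seats).
Remainders in descending order: South 0.9921, East 0.9513, Highland 0.6225, Lowland 0.5361, North 0.4045, Central 0.4027, West 0.0908.
Largest remainders: South, East, Highland, Lowland receive the extra seats.
West receives 1.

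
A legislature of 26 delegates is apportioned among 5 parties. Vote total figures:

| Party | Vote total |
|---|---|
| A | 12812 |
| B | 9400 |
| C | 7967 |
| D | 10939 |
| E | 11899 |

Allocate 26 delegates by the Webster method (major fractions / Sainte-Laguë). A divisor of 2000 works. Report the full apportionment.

A: 6, B: 5, C: 4, D: 5, E: 6

With modified divisor 2000: modified quotas A 6.406, B 4.700, C 3.983, D 5.470, E 5.949.
Rounding to the nearest integer: A 6, B 5, C 4, D 5, E 6 (total 26).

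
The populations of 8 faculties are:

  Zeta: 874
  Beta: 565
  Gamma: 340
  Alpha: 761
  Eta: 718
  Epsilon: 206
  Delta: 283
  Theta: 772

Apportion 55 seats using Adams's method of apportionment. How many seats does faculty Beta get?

Standard divisor 4519/55 ≈ 82.164; standard quotas: Zeta 10.637, Beta 6.877, Gamma 4.138, Alpha 9.262, Eta 8.739, Epsilon 2.507, Delta 3.444, Theta 9.396.
Rounding up gives 11, 7, 5, 10, 9, 3, 4, 10 = 59 seats, so the divisor must be adjusted.
With modified divisor 89: modified quotas Zeta 9.820, Beta 6.348, Gamma 3.820, Alpha 8.551, Eta 8.067, Epsilon 2.315, Delta 3.180, Theta 8.674.
Rounding up: Zeta 10, Beta 7, Gamma 4, Alpha 9, Eta 9, Epsilon 3, Delta 4, Theta 9 (total 55).
Beta receives 7.

7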